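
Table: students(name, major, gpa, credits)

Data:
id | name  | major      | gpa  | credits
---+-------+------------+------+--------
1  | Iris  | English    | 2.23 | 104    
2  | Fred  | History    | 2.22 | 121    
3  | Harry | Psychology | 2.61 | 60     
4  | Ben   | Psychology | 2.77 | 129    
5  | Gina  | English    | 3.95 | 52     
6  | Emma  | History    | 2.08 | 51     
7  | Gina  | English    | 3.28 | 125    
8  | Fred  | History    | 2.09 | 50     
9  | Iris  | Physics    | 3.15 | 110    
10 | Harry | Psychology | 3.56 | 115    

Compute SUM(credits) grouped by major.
SELECT major, SUM(credits) as result
FROM students
GROUP BY major

Result:
  English: 281
  History: 222
  Physics: 110
  Psychology: 304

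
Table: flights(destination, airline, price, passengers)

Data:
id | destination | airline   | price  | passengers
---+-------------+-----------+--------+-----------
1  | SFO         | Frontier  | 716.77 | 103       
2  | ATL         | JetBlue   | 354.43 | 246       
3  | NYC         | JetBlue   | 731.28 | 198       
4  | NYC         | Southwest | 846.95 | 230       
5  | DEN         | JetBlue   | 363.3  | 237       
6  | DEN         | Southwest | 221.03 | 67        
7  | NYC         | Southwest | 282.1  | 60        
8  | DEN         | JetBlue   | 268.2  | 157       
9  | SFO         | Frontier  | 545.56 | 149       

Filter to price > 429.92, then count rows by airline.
SELECT airline, COUNT(*)
FROM flights
WHERE price > 429.92
GROUP BY airline

Note: WHERE filters rows before grouping.

Result:
  Frontier: 2
  JetBlue: 1
  Southwest: 1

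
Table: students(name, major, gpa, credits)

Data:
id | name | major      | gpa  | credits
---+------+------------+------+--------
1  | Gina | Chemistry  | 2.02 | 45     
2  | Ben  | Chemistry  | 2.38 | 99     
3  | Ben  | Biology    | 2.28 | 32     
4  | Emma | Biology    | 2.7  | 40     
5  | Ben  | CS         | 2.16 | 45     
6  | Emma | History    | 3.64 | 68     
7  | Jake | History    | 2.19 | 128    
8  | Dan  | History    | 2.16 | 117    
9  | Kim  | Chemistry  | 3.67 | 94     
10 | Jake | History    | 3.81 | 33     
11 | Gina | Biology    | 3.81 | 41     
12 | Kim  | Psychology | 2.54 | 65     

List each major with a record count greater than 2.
SELECT major, COUNT(*) as cnt
FROM students
GROUP BY major
HAVING COUNT(*) > 2

Result:
  Biology: 3
  Chemistry: 3
  History: 4

Note: HAVING filters groups after aggregation, WHERE filters rows before.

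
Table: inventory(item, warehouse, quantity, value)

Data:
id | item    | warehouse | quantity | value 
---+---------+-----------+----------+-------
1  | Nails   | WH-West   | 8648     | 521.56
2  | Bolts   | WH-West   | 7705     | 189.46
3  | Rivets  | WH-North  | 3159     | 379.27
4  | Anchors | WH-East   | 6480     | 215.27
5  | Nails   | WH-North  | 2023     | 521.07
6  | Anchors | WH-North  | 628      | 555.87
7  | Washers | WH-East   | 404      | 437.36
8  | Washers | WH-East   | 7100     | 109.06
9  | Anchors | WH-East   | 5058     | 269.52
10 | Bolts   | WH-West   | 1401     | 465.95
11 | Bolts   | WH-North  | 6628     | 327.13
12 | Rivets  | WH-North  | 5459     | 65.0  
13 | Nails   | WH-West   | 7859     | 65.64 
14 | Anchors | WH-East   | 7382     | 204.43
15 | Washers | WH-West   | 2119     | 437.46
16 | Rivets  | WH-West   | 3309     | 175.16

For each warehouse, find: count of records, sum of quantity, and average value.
SELECT warehouse,
       COUNT(*) as cnt,
       SUM(quantity) as total_quantity,
       AVG(value) as avg_value
FROM inventory
GROUP BY warehouse

Result:
  WH-East: 5 records, 26424 total quantity, 247.13 avg value
  WH-North: 5 records, 17897 total quantity, 369.67 avg value
  WH-West: 6 records, 31041 total quantity, 309.21 avg value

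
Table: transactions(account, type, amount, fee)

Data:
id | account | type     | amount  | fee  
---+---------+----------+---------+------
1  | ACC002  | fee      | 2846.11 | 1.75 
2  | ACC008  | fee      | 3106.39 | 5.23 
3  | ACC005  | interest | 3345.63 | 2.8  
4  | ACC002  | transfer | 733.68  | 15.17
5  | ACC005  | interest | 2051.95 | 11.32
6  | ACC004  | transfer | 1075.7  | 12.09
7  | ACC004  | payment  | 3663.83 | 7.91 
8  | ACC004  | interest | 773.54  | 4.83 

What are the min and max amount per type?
SELECT type, MIN(amount), MAX(amount)
FROM transactions
GROUP BY type

Result:
  fee: min=2846.11, max=3106.39
  interest: min=773.54, max=3345.63
  payment: min=3663.83, max=3663.83
  transfer: min=733.68, max=1075.70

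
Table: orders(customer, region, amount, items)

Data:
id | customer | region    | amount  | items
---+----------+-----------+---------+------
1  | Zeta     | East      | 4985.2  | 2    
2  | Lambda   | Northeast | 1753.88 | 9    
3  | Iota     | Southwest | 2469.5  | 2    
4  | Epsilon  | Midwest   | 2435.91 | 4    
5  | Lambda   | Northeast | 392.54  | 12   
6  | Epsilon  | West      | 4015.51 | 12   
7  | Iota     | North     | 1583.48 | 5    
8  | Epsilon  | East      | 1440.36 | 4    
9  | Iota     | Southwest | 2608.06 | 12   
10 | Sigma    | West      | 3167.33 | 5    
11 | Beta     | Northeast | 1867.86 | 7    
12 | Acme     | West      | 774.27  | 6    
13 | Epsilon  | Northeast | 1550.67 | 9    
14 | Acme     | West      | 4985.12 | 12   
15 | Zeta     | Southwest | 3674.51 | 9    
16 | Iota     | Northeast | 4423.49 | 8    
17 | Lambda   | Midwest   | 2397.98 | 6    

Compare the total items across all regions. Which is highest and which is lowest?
SELECT region, SUM(items)
FROM orders
GROUP BY region
ORDER BY SUM(items)

All groups:
  North: 5
  East: 6
  Midwest: 10
  Southwest: 23
  West: 35
  Northeast: 45

Highest: Northeast (45)
Lowest: North (5)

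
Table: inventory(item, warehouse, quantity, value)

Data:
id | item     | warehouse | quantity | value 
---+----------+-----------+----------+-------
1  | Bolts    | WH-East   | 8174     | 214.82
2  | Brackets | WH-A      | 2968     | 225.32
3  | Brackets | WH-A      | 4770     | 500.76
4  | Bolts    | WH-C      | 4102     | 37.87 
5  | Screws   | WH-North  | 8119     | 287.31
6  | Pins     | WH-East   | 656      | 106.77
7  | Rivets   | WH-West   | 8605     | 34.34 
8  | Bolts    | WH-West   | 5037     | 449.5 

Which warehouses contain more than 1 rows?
SELECT warehouse, COUNT(*) as cnt
FROM inventory
GROUP BY warehouse
HAVING COUNT(*) > 1

Result:
  WH-A: 2
  WH-East: 2
  WH-West: 2

Note: HAVING filters groups after aggregation, WHERE filters rows before.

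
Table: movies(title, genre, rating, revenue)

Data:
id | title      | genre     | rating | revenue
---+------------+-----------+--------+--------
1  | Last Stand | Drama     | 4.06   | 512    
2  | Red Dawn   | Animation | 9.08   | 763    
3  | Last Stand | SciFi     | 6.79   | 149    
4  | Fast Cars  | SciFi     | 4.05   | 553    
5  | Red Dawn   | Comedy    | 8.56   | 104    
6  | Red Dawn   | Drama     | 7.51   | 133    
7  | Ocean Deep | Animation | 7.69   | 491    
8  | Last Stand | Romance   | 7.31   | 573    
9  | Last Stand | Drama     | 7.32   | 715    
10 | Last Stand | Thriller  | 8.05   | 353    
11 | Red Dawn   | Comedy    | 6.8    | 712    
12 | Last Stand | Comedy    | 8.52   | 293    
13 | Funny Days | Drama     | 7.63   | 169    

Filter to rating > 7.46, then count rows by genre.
SELECT genre, COUNT(*)
FROM movies
WHERE rating > 7.46
GROUP BY genre

Note: WHERE filters rows before grouping.

Result:
  Animation: 2
  Comedy: 2
  Drama: 2
  Thriller: 1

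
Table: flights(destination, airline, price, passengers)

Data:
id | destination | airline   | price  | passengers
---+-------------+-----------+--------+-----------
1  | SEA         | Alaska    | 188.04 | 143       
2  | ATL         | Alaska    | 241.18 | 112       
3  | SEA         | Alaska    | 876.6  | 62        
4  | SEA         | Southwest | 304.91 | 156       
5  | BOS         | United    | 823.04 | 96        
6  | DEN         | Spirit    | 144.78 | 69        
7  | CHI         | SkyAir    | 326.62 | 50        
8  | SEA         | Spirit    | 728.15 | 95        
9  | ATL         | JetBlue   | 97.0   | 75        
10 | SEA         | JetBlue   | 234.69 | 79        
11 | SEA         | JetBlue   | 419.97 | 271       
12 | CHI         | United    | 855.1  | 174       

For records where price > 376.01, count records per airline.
SELECT airline, COUNT(*)
FROM flights
WHERE price > 376.01
GROUP BY airline

Note: WHERE filters rows before grouping.

Result:
  Alaska: 1
  JetBlue: 1
  Spirit: 1
  United: 2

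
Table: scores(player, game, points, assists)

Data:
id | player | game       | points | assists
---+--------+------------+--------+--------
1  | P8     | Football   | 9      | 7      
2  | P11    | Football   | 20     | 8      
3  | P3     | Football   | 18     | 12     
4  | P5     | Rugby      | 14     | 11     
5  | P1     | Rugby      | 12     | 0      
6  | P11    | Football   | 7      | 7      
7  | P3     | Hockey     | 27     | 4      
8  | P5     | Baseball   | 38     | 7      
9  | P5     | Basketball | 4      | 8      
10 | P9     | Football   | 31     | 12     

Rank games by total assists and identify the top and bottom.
SELECT game, SUM(assists)
FROM scores
GROUP BY game
ORDER BY SUM(assists)

All groups:
  Hockey: 4
  Baseball: 7
  Basketball: 8
  Rugby: 11
  Football: 46

Highest: Football (46)
Lowest: Hockey (4)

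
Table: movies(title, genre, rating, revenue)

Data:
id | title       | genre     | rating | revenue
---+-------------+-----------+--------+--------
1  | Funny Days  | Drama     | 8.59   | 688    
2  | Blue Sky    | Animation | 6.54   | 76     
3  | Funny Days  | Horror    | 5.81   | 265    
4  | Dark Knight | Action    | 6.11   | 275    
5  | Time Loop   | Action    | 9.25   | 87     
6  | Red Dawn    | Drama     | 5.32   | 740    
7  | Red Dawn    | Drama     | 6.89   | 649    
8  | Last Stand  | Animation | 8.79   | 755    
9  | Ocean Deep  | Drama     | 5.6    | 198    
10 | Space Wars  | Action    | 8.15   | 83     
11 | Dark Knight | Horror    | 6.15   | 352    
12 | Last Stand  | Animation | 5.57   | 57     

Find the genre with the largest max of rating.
SELECT genre, MAX(rating) as val
FROM movies
GROUP BY genre
ORDER BY val DESC
LIMIT 1

Result: Action with max(rating) = 9.25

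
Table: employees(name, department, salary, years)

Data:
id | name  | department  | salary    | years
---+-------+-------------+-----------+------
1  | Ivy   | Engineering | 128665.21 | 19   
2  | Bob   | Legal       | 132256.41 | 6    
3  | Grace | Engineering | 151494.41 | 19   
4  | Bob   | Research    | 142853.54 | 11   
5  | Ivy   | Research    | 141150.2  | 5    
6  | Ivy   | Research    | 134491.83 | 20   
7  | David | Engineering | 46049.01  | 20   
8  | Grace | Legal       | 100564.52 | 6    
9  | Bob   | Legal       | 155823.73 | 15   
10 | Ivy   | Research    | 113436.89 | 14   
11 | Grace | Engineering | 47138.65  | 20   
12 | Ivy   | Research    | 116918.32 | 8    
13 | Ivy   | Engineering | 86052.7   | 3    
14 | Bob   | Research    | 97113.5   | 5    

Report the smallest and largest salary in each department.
SELECT department, MIN(salary), MAX(salary)
FROM employees
GROUP BY department

Result:
  Engineering: min=46049.01, max=151494.41
  Legal: min=100564.52, max=155823.73
  Research: min=97113.50, max=142853.54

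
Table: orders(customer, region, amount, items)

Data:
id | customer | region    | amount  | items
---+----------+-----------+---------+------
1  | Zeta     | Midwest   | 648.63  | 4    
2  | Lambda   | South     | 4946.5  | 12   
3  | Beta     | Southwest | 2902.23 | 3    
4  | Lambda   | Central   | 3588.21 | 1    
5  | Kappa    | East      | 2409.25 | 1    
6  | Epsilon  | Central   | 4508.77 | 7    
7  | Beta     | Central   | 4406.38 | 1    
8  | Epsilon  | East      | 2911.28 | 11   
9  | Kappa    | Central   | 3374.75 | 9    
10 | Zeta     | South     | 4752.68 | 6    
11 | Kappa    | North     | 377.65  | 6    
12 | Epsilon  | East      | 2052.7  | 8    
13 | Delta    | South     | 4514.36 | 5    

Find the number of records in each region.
SELECT region, COUNT(*) as count
FROM orders
GROUP BY region

Result:
  Central: 4
  East: 3
  Midwest: 1
  North: 1
  South: 3
  Southwest: 1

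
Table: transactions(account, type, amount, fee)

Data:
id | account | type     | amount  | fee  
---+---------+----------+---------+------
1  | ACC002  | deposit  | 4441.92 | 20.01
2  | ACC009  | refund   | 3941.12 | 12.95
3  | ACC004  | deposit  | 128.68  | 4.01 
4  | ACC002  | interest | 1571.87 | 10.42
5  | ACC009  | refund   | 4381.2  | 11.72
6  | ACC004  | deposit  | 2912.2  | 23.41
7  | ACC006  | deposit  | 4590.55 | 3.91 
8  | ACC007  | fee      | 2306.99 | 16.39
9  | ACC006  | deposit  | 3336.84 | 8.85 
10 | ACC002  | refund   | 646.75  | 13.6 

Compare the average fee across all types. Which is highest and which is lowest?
SELECT type, AVG(fee)
FROM transactions
GROUP BY type
ORDER BY AVG(fee)

All groups:
  interest: 10.42
  deposit: 12.04
  refund: 12.76
  fee: 16.39

Highest: fee (16.39)
Lowest: interest (10.42)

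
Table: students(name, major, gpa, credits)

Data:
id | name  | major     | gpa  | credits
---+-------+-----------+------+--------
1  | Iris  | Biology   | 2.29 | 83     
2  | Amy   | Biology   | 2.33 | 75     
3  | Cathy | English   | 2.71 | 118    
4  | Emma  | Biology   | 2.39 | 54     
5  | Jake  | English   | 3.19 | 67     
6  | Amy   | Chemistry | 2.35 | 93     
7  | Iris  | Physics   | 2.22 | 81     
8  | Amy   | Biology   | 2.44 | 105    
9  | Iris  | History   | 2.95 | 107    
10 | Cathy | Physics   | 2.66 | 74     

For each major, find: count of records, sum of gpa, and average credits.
SELECT major,
       COUNT(*) as cnt,
       SUM(gpa) as total_gpa,
       AVG(credits) as avg_credits
FROM students
GROUP BY major

Result:
  Biology: 4 records, 9.45 total gpa, 79.25 avg credits
  Chemistry: 1 records, 2.35 total gpa, 93.00 avg credits
  English: 2 records, 5.90 total gpa, 92.50 avg credits
  History: 1 records, 2.95 total gpa, 107.00 avg credits
  Physics: 2 records, 4.88 total gpa, 77.50 avg credits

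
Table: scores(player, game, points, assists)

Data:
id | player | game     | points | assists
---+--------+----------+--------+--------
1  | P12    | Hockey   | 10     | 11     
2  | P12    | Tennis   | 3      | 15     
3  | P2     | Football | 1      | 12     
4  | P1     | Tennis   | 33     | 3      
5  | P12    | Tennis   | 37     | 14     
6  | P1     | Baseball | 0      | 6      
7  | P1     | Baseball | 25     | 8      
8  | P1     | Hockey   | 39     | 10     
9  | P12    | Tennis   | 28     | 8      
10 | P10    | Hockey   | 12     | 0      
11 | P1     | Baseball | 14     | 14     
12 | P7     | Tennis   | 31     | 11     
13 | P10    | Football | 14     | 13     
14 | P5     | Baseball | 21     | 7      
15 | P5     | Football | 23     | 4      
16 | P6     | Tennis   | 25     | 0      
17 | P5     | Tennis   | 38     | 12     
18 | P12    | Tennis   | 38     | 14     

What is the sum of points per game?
SELECT game, SUM(points) as result
FROM scores
GROUP BY game

Result:
  Baseball: 60
  Football: 38
  Hockey: 61
  Tennis: 233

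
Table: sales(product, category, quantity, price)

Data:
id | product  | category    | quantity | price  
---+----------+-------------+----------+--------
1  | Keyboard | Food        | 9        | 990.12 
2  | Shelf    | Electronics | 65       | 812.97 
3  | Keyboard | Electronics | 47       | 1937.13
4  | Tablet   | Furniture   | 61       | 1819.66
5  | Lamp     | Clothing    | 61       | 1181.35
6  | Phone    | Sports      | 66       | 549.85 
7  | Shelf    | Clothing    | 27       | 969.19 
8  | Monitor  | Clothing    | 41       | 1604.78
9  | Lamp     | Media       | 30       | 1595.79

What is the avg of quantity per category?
SELECT category, AVG(quantity) as result
FROM sales
GROUP BY category

Result:
  Clothing: 43.00
  Electronics: 56.00
  Food: 9.00
  Furniture: 61.00
  Media: 30.00
  Sports: 66.00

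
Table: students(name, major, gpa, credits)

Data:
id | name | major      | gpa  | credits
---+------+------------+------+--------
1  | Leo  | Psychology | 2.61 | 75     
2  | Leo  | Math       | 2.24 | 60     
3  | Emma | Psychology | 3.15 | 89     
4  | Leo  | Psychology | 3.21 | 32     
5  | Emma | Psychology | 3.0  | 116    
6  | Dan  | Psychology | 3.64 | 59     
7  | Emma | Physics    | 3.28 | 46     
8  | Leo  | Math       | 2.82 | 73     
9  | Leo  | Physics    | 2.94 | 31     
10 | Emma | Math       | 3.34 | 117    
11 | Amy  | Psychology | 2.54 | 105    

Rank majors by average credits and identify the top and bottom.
SELECT major, AVG(credits)
FROM students
GROUP BY major
ORDER BY AVG(credits)

All groups:
  Physics: 38.50
  Psychology: 79.33
  Math: 83.33

Highest: Math (83.33)
Lowest: Physics (38.50)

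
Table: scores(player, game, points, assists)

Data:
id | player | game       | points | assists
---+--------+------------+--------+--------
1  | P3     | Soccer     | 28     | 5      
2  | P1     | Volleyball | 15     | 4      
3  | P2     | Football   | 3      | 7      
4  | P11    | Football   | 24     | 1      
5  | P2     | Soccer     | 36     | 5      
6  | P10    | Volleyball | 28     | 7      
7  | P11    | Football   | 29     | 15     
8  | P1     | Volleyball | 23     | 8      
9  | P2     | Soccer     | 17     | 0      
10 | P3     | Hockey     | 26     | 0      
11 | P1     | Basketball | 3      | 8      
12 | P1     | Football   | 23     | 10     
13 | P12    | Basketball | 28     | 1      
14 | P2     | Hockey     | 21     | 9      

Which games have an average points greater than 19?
SELECT game, AVG(points)
FROM scores
GROUP BY game
HAVING AVG(points) > 19

Result:
  Football: avg=19.75
  Hockey: avg=23.50
  Soccer: avg=27.00
  Volleyball: avg=22.00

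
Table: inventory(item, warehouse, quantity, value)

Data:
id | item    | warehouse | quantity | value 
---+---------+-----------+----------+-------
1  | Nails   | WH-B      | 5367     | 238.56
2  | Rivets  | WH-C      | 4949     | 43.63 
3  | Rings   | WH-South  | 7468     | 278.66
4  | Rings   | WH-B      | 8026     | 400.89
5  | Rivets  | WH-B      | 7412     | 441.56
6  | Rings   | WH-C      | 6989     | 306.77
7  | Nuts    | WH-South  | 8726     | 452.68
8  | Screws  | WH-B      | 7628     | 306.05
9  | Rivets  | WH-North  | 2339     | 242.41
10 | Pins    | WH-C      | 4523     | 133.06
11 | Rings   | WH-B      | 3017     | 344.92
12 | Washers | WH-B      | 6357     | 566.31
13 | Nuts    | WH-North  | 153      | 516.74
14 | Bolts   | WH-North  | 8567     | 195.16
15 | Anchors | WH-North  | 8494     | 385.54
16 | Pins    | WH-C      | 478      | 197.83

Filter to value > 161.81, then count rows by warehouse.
SELECT warehouse, COUNT(*)
FROM inventory
WHERE value > 161.81
GROUP BY warehouse

Note: WHERE filters rows before grouping.

Result:
  WH-B: 6
  WH-C: 2
  WH-North: 4
  WH-South: 2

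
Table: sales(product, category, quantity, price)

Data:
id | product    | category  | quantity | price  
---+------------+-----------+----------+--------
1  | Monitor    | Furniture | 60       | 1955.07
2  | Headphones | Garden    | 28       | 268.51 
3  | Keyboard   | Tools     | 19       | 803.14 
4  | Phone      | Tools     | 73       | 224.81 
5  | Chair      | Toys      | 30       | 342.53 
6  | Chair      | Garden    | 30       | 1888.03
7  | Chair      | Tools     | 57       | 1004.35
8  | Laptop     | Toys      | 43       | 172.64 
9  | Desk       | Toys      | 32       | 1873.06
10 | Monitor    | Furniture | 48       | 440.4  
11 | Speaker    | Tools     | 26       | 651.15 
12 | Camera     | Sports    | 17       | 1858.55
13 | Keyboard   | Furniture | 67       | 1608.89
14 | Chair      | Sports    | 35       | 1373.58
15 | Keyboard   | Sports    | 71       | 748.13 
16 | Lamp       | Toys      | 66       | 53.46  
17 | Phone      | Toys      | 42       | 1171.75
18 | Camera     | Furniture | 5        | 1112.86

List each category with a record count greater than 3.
SELECT category, COUNT(*) as cnt
FROM sales
GROUP BY category
HAVING COUNT(*) > 3

Result:
  Furniture: 4
  Tools: 4
  Toys: 5

Note: HAVING filters groups after aggregation, WHERE filters rows before.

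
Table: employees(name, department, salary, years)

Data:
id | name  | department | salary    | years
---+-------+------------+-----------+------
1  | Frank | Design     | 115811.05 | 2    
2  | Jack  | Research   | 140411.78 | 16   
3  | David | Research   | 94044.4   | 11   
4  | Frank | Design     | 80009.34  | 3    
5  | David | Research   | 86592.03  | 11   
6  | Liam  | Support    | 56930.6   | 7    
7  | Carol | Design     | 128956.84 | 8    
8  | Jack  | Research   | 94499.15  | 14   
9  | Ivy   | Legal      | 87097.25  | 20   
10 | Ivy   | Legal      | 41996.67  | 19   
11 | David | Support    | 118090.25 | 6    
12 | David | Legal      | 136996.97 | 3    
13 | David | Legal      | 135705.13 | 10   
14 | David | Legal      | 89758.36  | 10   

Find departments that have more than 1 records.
SELECT department, COUNT(*) as cnt
FROM employees
GROUP BY department
HAVING COUNT(*) > 1

Result:
  Design: 3
  Legal: 5
  Research: 4
  Support: 2

Note: HAVING filters groups after aggregation, WHERE filters rows before.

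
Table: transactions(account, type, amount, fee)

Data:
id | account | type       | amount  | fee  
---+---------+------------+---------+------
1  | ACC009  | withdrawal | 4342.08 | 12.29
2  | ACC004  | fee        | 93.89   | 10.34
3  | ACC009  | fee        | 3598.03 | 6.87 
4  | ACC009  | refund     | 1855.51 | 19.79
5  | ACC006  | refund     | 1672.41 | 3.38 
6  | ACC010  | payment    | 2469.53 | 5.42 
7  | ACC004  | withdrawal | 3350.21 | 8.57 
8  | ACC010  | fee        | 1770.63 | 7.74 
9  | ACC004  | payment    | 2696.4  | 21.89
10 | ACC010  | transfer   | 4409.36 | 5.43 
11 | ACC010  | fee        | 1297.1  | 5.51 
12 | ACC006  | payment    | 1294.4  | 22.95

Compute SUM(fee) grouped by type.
SELECT type, SUM(fee) as result
FROM transactions
GROUP BY type

Result:
  fee: 30.46
  payment: 50.26
  refund: 23.17
  transfer: 5.43
  withdrawal: 20.86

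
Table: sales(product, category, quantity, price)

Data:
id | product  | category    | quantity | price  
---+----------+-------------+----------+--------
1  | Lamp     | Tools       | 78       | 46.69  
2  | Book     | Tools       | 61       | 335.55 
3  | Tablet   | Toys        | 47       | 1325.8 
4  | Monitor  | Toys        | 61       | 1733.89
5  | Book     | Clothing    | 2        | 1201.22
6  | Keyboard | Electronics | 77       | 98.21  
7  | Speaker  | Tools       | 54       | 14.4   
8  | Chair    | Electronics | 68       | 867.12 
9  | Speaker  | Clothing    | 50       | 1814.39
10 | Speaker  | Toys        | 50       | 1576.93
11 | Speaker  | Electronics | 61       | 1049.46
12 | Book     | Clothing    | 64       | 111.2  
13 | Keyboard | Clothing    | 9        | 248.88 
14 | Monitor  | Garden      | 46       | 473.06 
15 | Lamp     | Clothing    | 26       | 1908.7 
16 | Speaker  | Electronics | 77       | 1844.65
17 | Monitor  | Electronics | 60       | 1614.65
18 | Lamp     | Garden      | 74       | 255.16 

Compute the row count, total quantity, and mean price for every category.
SELECT category,
       COUNT(*) as cnt,
       SUM(quantity) as total_quantity,
       AVG(price) as avg_price
FROM sales
GROUP BY category

Result:
  Clothing: 5 records, 151 total quantity, 1056.88 avg price
  Electronics: 5 records, 343 total quantity, 1094.82 avg price
  Garden: 2 records, 120 total quantity, 364.11 avg price
  Tools: 3 records, 193 total quantity, 132.21 avg price
  Toys: 3 records, 158 total quantity, 1545.54 avg price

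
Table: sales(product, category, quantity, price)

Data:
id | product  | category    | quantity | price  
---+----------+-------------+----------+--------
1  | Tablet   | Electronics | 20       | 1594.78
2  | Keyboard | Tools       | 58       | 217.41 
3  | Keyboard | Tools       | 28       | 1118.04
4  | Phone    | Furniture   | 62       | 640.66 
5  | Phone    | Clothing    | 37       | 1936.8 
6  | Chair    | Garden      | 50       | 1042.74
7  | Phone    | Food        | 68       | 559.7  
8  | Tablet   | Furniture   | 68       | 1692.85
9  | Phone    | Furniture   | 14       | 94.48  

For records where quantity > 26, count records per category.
SELECT category, COUNT(*)
FROM sales
WHERE quantity > 26
GROUP BY category

Note: WHERE filters rows before grouping.

Result:
  Clothing: 1
  Food: 1
  Furniture: 2
  Garden: 1
  Tools: 2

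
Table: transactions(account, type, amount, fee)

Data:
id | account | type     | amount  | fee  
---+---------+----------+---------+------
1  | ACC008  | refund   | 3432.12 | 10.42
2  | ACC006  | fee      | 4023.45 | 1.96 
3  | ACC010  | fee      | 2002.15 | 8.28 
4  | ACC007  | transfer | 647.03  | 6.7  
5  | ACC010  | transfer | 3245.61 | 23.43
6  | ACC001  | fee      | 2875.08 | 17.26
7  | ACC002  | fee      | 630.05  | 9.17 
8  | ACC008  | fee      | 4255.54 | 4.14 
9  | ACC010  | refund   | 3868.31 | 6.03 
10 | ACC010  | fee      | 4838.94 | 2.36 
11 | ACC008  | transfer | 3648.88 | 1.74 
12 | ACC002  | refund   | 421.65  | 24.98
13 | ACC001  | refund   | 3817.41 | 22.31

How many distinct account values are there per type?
SELECT type, COUNT(DISTINCT account)
FROM transactions
GROUP BY type

Result:
  fee: 5 distinct
  refund: 4 distinct
  transfer: 3 distinct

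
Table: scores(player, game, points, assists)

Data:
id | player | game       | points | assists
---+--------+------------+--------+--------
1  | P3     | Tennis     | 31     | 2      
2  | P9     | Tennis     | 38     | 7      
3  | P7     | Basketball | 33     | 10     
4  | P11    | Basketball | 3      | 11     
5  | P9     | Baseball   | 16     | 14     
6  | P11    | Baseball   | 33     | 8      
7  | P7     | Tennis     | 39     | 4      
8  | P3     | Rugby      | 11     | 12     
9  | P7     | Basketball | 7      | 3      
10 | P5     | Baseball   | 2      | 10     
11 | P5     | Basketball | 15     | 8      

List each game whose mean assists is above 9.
SELECT game, AVG(assists)
FROM scores
GROUP BY game
HAVING AVG(assists) > 9

Result:
  Baseball: avg=10.67
  Rugby: avg=12.00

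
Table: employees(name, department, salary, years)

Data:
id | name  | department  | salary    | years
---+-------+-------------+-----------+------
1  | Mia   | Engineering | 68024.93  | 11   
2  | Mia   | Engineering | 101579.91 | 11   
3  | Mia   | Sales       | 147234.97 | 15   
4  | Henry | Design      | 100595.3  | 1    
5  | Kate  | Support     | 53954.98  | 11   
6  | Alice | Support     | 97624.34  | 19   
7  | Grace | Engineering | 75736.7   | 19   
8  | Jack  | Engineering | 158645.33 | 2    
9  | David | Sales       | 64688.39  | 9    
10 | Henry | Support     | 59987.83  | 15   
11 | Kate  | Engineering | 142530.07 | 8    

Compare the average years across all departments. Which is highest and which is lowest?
SELECT department, AVG(years)
FROM employees
GROUP BY department
ORDER BY AVG(years)

All groups:
  Design: 1.00
  Engineering: 10.20
  Sales: 12.00
  Support: 15.00

Highest: Support (15.00)
Lowest: Design (1.00)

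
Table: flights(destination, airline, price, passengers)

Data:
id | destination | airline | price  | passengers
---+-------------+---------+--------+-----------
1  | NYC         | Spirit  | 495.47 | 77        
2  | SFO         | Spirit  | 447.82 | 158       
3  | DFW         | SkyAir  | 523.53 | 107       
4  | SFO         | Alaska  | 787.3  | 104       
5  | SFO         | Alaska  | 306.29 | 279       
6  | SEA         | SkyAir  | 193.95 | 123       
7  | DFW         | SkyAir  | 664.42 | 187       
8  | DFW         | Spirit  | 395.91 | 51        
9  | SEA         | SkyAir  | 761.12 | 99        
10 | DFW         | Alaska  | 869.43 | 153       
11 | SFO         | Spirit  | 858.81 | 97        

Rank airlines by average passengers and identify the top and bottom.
SELECT airline, AVG(passengers)
FROM flights
GROUP BY airline
ORDER BY AVG(passengers)

All groups:
  Spirit: 95.75
  SkyAir: 129.00
  Alaska: 178.67

Highest: Alaska (178.67)
Lowest: Spirit (95.75)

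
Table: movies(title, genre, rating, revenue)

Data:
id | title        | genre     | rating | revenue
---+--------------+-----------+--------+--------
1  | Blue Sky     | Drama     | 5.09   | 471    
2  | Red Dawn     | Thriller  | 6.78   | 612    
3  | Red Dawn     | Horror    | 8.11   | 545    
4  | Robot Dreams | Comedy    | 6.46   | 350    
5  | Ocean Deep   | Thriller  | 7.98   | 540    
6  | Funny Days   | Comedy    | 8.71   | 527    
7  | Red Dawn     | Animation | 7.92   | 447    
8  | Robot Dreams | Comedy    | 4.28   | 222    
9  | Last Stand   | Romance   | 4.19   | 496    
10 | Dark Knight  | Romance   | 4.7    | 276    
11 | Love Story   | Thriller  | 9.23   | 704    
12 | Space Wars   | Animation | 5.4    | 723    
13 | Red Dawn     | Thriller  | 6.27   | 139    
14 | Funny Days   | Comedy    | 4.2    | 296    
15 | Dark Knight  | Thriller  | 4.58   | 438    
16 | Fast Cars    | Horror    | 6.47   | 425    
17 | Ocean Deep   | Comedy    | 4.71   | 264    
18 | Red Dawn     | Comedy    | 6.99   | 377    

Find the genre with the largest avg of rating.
SELECT genre, AVG(rating) as val
FROM movies
GROUP BY genre
ORDER BY val DESC
LIMIT 1

Result: Horror with avg(rating) = 7.29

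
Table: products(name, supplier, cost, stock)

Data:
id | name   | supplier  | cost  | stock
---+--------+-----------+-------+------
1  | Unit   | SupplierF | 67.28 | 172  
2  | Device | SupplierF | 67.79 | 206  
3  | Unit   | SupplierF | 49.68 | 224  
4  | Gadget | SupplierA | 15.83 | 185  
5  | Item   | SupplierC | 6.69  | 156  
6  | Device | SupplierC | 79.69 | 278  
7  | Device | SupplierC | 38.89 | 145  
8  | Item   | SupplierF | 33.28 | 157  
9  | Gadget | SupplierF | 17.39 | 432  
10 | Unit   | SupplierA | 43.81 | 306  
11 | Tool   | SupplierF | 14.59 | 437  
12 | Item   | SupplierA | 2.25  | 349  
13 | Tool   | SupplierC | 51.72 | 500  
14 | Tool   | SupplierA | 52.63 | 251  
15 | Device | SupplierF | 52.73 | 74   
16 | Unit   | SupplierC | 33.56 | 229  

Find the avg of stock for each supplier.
SELECT supplier, AVG(stock) as result
FROM products
GROUP BY supplier

Result:
  SupplierA: 272.75
  SupplierC: 261.60
  SupplierF: 243.14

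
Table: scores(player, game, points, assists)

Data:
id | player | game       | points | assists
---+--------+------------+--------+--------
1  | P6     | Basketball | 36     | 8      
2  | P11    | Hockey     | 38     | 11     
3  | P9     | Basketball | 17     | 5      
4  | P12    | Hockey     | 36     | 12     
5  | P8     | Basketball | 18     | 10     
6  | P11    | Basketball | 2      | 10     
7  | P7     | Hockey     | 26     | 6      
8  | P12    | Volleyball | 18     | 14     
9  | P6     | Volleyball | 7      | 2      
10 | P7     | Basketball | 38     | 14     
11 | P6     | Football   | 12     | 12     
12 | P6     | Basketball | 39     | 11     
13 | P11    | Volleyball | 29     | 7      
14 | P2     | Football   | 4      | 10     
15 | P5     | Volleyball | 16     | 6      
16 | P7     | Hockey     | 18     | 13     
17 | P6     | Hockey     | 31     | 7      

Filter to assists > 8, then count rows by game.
SELECT game, COUNT(*)
FROM scores
WHERE assists > 8
GROUP BY game

Note: WHERE filters rows before grouping.

Result:
  Basketball: 4
  Football: 2
  Hockey: 3
  Volleyball: 1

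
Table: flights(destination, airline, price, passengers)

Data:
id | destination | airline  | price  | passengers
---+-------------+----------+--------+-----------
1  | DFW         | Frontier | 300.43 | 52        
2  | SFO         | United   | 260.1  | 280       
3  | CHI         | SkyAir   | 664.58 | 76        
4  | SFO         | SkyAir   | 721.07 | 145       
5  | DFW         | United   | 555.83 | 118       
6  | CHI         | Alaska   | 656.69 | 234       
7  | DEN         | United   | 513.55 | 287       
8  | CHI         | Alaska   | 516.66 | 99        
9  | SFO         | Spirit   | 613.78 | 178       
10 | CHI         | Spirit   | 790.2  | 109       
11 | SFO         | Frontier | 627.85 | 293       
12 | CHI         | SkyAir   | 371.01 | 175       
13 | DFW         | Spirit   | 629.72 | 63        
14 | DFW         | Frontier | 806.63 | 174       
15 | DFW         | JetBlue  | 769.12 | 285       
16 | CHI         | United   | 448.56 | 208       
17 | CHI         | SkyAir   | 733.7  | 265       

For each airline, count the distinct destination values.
SELECT airline, COUNT(DISTINCT destination)
FROM flights
GROUP BY airline

Result:
  Alaska: 1 distinct
  Frontier: 2 distinct
  JetBlue: 1 distinct
  SkyAir: 2 distinct
  Spirit: 3 distinct
  United: 4 distinct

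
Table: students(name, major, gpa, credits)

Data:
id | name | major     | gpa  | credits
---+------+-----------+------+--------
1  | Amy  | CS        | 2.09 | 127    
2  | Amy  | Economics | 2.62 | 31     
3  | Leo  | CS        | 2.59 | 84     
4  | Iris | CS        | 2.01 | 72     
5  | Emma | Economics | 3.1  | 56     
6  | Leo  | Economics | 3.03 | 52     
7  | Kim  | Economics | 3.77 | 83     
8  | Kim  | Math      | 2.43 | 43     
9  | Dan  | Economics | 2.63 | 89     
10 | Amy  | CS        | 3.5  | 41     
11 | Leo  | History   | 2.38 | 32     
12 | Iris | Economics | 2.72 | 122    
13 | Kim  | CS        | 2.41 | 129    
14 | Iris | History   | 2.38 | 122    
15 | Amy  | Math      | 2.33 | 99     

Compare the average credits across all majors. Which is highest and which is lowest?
SELECT major, AVG(credits)
FROM students
GROUP BY major
ORDER BY AVG(credits)

All groups:
  Math: 71.00
  Economics: 72.17
  History: 77.00
  CS: 90.60

Highest: CS (90.60)
Lowest: Math (71.00)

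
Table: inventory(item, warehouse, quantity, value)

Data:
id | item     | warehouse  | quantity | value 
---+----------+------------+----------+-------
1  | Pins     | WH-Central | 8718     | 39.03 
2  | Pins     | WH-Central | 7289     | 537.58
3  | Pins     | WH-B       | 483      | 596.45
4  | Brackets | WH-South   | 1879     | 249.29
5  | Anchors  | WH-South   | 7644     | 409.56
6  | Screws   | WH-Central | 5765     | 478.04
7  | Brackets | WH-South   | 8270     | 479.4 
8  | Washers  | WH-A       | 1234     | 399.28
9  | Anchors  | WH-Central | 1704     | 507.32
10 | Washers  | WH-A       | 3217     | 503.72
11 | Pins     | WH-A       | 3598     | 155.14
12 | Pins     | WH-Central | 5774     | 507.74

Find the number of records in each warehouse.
SELECT warehouse, COUNT(*) as count
FROM inventory
GROUP BY warehouse

Result:
  WH-A: 3
  WH-B: 1
  WH-Central: 5
  WH-South: 3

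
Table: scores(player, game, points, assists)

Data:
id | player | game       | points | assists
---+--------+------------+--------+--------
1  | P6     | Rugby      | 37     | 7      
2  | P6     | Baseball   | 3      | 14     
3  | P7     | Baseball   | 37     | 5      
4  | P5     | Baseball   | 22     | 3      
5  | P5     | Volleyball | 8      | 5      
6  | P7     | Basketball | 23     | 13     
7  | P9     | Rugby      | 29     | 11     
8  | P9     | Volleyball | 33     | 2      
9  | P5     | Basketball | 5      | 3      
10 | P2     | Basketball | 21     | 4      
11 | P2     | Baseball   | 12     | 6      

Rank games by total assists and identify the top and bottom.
SELECT game, SUM(assists)
FROM scores
GROUP BY game
ORDER BY SUM(assists)

All groups:
  Volleyball: 7
  Rugby: 18
  Basketball: 20
  Baseball: 28

Highest: Baseball (28)
Lowest: Volleyball (7)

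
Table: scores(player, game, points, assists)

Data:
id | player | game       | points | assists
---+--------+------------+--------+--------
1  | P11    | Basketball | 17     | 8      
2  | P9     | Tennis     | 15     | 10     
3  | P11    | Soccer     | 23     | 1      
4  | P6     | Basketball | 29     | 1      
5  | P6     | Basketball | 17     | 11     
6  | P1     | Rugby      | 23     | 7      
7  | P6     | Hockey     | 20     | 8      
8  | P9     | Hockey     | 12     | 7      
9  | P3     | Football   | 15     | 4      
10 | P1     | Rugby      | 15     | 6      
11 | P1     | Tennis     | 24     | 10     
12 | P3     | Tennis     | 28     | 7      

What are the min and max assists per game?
SELECT game, MIN(assists), MAX(assists)
FROM scores
GROUP BY game

Result:
  Basketball: min=1, max=11
  Football: min=4, max=4
  Hockey: min=7, max=8
  Rugby: min=6, max=7
  Soccer: min=1, max=1
  Tennis: min=7, max=10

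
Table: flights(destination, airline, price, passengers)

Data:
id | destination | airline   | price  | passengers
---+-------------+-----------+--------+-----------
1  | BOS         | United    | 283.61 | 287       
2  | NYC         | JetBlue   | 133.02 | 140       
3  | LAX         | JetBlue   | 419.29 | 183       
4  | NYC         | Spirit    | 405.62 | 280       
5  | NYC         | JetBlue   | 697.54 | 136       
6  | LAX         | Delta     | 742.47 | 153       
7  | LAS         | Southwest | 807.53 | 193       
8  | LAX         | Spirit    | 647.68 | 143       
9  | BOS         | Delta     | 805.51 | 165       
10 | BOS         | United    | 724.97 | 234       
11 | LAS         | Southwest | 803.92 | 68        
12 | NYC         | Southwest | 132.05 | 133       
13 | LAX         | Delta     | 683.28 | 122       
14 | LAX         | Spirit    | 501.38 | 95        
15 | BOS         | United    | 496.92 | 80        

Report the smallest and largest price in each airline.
SELECT airline, MIN(price), MAX(price)
FROM flights
GROUP BY airline

Result:
  Delta: min=683.28, max=805.51
  JetBlue: min=133.02, max=697.54
  Southwest: min=132.05, max=807.53
  Spirit: min=405.62, max=647.68
  United: min=283.61, max=724.97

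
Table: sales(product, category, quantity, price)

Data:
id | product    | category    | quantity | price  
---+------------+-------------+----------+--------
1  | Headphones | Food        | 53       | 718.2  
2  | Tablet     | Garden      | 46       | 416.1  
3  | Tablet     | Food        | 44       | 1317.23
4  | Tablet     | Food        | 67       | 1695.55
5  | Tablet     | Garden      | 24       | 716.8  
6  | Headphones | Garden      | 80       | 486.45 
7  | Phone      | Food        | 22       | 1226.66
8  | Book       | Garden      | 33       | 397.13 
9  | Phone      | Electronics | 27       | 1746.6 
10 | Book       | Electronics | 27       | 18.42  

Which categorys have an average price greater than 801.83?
SELECT category, AVG(price)
FROM sales
GROUP BY category
HAVING AVG(price) > 801.83

Result:
  Electronics: avg=882.51
  Food: avg=1239.41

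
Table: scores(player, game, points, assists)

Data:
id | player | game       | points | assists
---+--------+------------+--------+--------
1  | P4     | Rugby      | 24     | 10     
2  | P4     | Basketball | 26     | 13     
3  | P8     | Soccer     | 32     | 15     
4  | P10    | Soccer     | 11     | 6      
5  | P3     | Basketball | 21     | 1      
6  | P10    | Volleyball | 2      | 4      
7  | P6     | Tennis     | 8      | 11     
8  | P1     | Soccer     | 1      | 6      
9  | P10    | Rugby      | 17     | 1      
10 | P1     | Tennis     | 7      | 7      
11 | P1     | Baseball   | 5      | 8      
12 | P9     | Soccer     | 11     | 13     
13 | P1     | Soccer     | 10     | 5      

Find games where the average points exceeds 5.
SELECT game, AVG(points)
FROM scores
GROUP BY game
HAVING AVG(points) > 5

Result:
  Basketball: avg=23.50
  Rugby: avg=20.50
  Soccer: avg=13.00
  Tennis: avg=7.50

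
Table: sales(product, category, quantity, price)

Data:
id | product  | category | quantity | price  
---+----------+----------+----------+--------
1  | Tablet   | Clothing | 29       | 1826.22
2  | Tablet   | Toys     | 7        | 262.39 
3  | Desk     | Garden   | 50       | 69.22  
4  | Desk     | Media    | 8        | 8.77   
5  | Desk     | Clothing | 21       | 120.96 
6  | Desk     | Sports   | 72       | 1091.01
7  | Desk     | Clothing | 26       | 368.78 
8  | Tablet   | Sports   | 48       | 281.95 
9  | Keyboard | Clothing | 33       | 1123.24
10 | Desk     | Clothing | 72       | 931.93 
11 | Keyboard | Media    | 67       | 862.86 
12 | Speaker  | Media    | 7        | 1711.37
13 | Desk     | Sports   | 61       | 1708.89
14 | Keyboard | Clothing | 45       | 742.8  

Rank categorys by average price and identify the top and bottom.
SELECT category, AVG(price)
FROM sales
GROUP BY category
ORDER BY AVG(price)

All groups:
  Garden: 69.22
  Toys: 262.39
  Clothing: 852.32
  Media: 861.00
  Sports: 1027.28

Highest: Sports (1027.28)
Lowest: Garden (69.22)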